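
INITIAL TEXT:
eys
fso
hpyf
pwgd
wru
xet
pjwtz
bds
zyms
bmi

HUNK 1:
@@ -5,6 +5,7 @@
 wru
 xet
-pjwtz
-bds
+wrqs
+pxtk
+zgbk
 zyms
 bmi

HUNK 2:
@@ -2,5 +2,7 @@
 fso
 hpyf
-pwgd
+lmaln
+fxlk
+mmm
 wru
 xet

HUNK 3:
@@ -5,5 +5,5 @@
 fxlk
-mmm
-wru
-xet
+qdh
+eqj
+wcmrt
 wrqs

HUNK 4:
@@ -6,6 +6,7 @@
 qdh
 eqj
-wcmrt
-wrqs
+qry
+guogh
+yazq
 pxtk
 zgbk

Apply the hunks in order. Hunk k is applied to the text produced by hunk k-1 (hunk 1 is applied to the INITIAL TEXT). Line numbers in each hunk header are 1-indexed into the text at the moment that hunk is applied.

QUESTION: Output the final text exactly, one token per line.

Answer: eys
fso
hpyf
lmaln
fxlk
qdh
eqj
qry
guogh
yazq
pxtk
zgbk
zyms
bmi

Derivation:
Hunk 1: at line 5 remove [pjwtz,bds] add [wrqs,pxtk,zgbk] -> 11 lines: eys fso hpyf pwgd wru xet wrqs pxtk zgbk zyms bmi
Hunk 2: at line 2 remove [pwgd] add [lmaln,fxlk,mmm] -> 13 lines: eys fso hpyf lmaln fxlk mmm wru xet wrqs pxtk zgbk zyms bmi
Hunk 3: at line 5 remove [mmm,wru,xet] add [qdh,eqj,wcmrt] -> 13 lines: eys fso hpyf lmaln fxlk qdh eqj wcmrt wrqs pxtk zgbk zyms bmi
Hunk 4: at line 6 remove [wcmrt,wrqs] add [qry,guogh,yazq] -> 14 lines: eys fso hpyf lmaln fxlk qdh eqj qry guogh yazq pxtk zgbk zyms bmi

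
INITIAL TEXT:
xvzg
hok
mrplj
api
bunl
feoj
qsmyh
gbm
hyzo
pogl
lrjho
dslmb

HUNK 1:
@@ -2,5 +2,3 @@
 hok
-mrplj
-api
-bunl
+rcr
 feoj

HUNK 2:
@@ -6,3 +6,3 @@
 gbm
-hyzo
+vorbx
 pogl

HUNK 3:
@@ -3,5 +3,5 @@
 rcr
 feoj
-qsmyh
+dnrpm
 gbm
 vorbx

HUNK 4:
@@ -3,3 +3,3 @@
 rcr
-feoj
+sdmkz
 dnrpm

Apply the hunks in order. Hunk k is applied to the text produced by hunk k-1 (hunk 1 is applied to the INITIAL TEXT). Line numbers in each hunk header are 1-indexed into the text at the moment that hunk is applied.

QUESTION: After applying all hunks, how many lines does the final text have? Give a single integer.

Answer: 10

Derivation:
Hunk 1: at line 2 remove [mrplj,api,bunl] add [rcr] -> 10 lines: xvzg hok rcr feoj qsmyh gbm hyzo pogl lrjho dslmb
Hunk 2: at line 6 remove [hyzo] add [vorbx] -> 10 lines: xvzg hok rcr feoj qsmyh gbm vorbx pogl lrjho dslmb
Hunk 3: at line 3 remove [qsmyh] add [dnrpm] -> 10 lines: xvzg hok rcr feoj dnrpm gbm vorbx pogl lrjho dslmb
Hunk 4: at line 3 remove [feoj] add [sdmkz] -> 10 lines: xvzg hok rcr sdmkz dnrpm gbm vorbx pogl lrjho dslmb
Final line count: 10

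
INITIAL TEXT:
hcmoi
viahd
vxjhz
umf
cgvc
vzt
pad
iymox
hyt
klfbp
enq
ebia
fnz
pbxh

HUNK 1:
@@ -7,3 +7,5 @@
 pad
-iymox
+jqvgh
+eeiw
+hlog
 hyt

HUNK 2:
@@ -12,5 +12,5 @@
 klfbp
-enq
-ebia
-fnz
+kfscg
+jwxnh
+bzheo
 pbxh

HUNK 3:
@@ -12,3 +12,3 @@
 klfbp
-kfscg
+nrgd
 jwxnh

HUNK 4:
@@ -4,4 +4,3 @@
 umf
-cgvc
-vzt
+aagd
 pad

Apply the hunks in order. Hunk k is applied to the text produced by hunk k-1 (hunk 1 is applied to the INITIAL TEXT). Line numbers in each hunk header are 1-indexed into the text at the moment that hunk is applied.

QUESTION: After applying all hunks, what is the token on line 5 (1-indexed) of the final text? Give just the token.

Hunk 1: at line 7 remove [iymox] add [jqvgh,eeiw,hlog] -> 16 lines: hcmoi viahd vxjhz umf cgvc vzt pad jqvgh eeiw hlog hyt klfbp enq ebia fnz pbxh
Hunk 2: at line 12 remove [enq,ebia,fnz] add [kfscg,jwxnh,bzheo] -> 16 lines: hcmoi viahd vxjhz umf cgvc vzt pad jqvgh eeiw hlog hyt klfbp kfscg jwxnh bzheo pbxh
Hunk 3: at line 12 remove [kfscg] add [nrgd] -> 16 lines: hcmoi viahd vxjhz umf cgvc vzt pad jqvgh eeiw hlog hyt klfbp nrgd jwxnh bzheo pbxh
Hunk 4: at line 4 remove [cgvc,vzt] add [aagd] -> 15 lines: hcmoi viahd vxjhz umf aagd pad jqvgh eeiw hlog hyt klfbp nrgd jwxnh bzheo pbxh
Final line 5: aagd

Answer: aagd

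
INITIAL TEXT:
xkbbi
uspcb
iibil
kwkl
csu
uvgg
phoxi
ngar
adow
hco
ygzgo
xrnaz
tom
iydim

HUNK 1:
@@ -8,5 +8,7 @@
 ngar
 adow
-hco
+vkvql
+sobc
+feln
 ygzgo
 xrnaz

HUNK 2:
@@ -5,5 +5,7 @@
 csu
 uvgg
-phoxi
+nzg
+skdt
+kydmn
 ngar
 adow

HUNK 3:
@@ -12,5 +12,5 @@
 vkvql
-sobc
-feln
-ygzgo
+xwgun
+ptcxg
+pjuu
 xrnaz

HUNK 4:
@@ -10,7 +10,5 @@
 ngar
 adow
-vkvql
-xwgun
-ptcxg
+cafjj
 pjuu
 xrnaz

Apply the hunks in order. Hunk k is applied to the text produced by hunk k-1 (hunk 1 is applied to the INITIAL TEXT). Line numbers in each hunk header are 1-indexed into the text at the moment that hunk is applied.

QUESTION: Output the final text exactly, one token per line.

Hunk 1: at line 8 remove [hco] add [vkvql,sobc,feln] -> 16 lines: xkbbi uspcb iibil kwkl csu uvgg phoxi ngar adow vkvql sobc feln ygzgo xrnaz tom iydim
Hunk 2: at line 5 remove [phoxi] add [nzg,skdt,kydmn] -> 18 lines: xkbbi uspcb iibil kwkl csu uvgg nzg skdt kydmn ngar adow vkvql sobc feln ygzgo xrnaz tom iydim
Hunk 3: at line 12 remove [sobc,feln,ygzgo] add [xwgun,ptcxg,pjuu] -> 18 lines: xkbbi uspcb iibil kwkl csu uvgg nzg skdt kydmn ngar adow vkvql xwgun ptcxg pjuu xrnaz tom iydim
Hunk 4: at line 10 remove [vkvql,xwgun,ptcxg] add [cafjj] -> 16 lines: xkbbi uspcb iibil kwkl csu uvgg nzg skdt kydmn ngar adow cafjj pjuu xrnaz tom iydim

Answer: xkbbi
uspcb
iibil
kwkl
csu
uvgg
nzg
skdt
kydmn
ngar
adow
cafjj
pjuu
xrnaz
tom
iydim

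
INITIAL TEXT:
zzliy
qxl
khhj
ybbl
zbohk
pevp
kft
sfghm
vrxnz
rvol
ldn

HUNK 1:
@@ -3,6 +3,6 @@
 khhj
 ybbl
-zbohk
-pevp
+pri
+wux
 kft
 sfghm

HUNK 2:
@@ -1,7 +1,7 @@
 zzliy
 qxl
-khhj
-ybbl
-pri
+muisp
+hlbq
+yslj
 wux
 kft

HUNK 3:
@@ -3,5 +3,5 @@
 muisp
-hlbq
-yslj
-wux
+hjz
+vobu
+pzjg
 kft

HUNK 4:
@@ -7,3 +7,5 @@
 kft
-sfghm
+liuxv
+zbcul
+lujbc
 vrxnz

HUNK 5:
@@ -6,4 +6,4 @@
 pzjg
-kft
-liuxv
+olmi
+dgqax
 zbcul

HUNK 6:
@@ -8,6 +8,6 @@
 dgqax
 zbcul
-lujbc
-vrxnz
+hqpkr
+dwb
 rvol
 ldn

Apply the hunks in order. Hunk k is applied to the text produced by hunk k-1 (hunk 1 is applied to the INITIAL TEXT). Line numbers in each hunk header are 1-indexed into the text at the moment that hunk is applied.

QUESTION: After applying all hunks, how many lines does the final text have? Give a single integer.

Hunk 1: at line 3 remove [zbohk,pevp] add [pri,wux] -> 11 lines: zzliy qxl khhj ybbl pri wux kft sfghm vrxnz rvol ldn
Hunk 2: at line 1 remove [khhj,ybbl,pri] add [muisp,hlbq,yslj] -> 11 lines: zzliy qxl muisp hlbq yslj wux kft sfghm vrxnz rvol ldn
Hunk 3: at line 3 remove [hlbq,yslj,wux] add [hjz,vobu,pzjg] -> 11 lines: zzliy qxl muisp hjz vobu pzjg kft sfghm vrxnz rvol ldn
Hunk 4: at line 7 remove [sfghm] add [liuxv,zbcul,lujbc] -> 13 lines: zzliy qxl muisp hjz vobu pzjg kft liuxv zbcul lujbc vrxnz rvol ldn
Hunk 5: at line 6 remove [kft,liuxv] add [olmi,dgqax] -> 13 lines: zzliy qxl muisp hjz vobu pzjg olmi dgqax zbcul lujbc vrxnz rvol ldn
Hunk 6: at line 8 remove [lujbc,vrxnz] add [hqpkr,dwb] -> 13 lines: zzliy qxl muisp hjz vobu pzjg olmi dgqax zbcul hqpkr dwb rvol ldn
Final line count: 13

Answer: 13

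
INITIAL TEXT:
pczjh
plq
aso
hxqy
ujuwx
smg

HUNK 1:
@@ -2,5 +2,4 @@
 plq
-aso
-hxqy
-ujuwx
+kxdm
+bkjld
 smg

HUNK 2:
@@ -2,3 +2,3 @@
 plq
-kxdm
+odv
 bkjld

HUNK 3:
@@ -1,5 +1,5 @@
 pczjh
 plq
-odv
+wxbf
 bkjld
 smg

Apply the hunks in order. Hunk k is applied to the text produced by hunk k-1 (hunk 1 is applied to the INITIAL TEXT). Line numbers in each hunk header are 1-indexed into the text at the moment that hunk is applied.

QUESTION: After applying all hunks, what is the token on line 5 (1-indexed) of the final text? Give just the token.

Answer: smg

Derivation:
Hunk 1: at line 2 remove [aso,hxqy,ujuwx] add [kxdm,bkjld] -> 5 lines: pczjh plq kxdm bkjld smg
Hunk 2: at line 2 remove [kxdm] add [odv] -> 5 lines: pczjh plq odv bkjld smg
Hunk 3: at line 1 remove [odv] add [wxbf] -> 5 lines: pczjh plq wxbf bkjld smg
Final line 5: smg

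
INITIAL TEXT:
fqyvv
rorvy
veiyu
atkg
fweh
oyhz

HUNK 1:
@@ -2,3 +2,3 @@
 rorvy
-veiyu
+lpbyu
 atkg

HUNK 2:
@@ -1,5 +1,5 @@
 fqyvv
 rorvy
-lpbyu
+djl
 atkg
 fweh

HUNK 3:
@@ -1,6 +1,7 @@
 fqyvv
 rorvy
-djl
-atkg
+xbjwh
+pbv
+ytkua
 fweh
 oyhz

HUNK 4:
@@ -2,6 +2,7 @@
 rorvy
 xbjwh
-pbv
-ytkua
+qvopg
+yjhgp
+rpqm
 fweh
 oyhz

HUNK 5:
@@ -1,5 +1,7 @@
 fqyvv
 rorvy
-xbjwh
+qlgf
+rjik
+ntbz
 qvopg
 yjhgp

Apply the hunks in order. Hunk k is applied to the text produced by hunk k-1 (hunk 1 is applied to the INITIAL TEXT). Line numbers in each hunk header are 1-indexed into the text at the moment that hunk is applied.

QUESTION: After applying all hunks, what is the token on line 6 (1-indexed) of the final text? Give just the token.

Hunk 1: at line 2 remove [veiyu] add [lpbyu] -> 6 lines: fqyvv rorvy lpbyu atkg fweh oyhz
Hunk 2: at line 1 remove [lpbyu] add [djl] -> 6 lines: fqyvv rorvy djl atkg fweh oyhz
Hunk 3: at line 1 remove [djl,atkg] add [xbjwh,pbv,ytkua] -> 7 lines: fqyvv rorvy xbjwh pbv ytkua fweh oyhz
Hunk 4: at line 2 remove [pbv,ytkua] add [qvopg,yjhgp,rpqm] -> 8 lines: fqyvv rorvy xbjwh qvopg yjhgp rpqm fweh oyhz
Hunk 5: at line 1 remove [xbjwh] add [qlgf,rjik,ntbz] -> 10 lines: fqyvv rorvy qlgf rjik ntbz qvopg yjhgp rpqm fweh oyhz
Final line 6: qvopg

Answer: qvopg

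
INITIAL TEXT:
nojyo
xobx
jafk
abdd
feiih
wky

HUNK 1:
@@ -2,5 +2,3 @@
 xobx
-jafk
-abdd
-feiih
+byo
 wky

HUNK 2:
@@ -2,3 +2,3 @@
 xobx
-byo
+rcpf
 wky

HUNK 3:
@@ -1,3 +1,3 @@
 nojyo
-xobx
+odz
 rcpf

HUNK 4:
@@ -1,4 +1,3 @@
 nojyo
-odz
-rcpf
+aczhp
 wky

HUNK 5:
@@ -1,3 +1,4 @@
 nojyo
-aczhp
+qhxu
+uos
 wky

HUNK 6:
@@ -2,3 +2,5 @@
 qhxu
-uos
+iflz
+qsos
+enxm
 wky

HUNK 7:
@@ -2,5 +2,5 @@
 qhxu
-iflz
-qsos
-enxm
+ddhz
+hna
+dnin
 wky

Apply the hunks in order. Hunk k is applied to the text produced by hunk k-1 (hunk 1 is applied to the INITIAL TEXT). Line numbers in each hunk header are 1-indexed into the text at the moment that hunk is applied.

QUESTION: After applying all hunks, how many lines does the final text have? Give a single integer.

Answer: 6

Derivation:
Hunk 1: at line 2 remove [jafk,abdd,feiih] add [byo] -> 4 lines: nojyo xobx byo wky
Hunk 2: at line 2 remove [byo] add [rcpf] -> 4 lines: nojyo xobx rcpf wky
Hunk 3: at line 1 remove [xobx] add [odz] -> 4 lines: nojyo odz rcpf wky
Hunk 4: at line 1 remove [odz,rcpf] add [aczhp] -> 3 lines: nojyo aczhp wky
Hunk 5: at line 1 remove [aczhp] add [qhxu,uos] -> 4 lines: nojyo qhxu uos wky
Hunk 6: at line 2 remove [uos] add [iflz,qsos,enxm] -> 6 lines: nojyo qhxu iflz qsos enxm wky
Hunk 7: at line 2 remove [iflz,qsos,enxm] add [ddhz,hna,dnin] -> 6 lines: nojyo qhxu ddhz hna dnin wky
Final line count: 6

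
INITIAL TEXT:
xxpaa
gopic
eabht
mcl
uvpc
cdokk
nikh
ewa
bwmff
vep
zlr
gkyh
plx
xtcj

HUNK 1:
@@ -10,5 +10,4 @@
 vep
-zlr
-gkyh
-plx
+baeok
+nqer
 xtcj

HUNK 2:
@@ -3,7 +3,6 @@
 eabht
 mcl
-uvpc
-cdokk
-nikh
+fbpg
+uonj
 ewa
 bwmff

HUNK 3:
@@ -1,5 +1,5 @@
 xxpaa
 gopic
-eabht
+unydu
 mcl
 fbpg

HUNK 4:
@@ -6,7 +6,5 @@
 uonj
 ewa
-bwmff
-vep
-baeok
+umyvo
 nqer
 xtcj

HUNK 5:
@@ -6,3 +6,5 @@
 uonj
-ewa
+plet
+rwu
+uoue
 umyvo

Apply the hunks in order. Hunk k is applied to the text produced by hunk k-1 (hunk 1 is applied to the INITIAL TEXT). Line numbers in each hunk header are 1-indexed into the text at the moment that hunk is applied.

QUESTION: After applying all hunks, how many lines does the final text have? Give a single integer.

Answer: 12

Derivation:
Hunk 1: at line 10 remove [zlr,gkyh,plx] add [baeok,nqer] -> 13 lines: xxpaa gopic eabht mcl uvpc cdokk nikh ewa bwmff vep baeok nqer xtcj
Hunk 2: at line 3 remove [uvpc,cdokk,nikh] add [fbpg,uonj] -> 12 lines: xxpaa gopic eabht mcl fbpg uonj ewa bwmff vep baeok nqer xtcj
Hunk 3: at line 1 remove [eabht] add [unydu] -> 12 lines: xxpaa gopic unydu mcl fbpg uonj ewa bwmff vep baeok nqer xtcj
Hunk 4: at line 6 remove [bwmff,vep,baeok] add [umyvo] -> 10 lines: xxpaa gopic unydu mcl fbpg uonj ewa umyvo nqer xtcj
Hunk 5: at line 6 remove [ewa] add [plet,rwu,uoue] -> 12 lines: xxpaa gopic unydu mcl fbpg uonj plet rwu uoue umyvo nqer xtcj
Final line count: 12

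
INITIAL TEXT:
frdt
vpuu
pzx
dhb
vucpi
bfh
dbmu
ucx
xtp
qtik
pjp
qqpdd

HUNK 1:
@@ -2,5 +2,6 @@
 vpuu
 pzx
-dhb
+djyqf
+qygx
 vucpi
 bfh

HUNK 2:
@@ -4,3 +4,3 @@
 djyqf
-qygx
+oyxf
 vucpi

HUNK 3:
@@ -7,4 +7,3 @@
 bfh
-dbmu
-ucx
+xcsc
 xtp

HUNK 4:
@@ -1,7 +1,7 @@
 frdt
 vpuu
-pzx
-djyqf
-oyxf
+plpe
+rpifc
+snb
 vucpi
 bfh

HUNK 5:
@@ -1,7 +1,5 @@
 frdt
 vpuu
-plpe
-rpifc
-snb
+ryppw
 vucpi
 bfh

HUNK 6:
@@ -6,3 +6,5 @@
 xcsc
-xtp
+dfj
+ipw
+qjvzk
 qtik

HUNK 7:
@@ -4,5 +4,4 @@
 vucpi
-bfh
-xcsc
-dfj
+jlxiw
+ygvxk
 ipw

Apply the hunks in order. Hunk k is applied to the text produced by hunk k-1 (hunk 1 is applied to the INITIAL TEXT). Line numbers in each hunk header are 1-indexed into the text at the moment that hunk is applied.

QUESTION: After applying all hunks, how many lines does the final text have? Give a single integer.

Hunk 1: at line 2 remove [dhb] add [djyqf,qygx] -> 13 lines: frdt vpuu pzx djyqf qygx vucpi bfh dbmu ucx xtp qtik pjp qqpdd
Hunk 2: at line 4 remove [qygx] add [oyxf] -> 13 lines: frdt vpuu pzx djyqf oyxf vucpi bfh dbmu ucx xtp qtik pjp qqpdd
Hunk 3: at line 7 remove [dbmu,ucx] add [xcsc] -> 12 lines: frdt vpuu pzx djyqf oyxf vucpi bfh xcsc xtp qtik pjp qqpdd
Hunk 4: at line 1 remove [pzx,djyqf,oyxf] add [plpe,rpifc,snb] -> 12 lines: frdt vpuu plpe rpifc snb vucpi bfh xcsc xtp qtik pjp qqpdd
Hunk 5: at line 1 remove [plpe,rpifc,snb] add [ryppw] -> 10 lines: frdt vpuu ryppw vucpi bfh xcsc xtp qtik pjp qqpdd
Hunk 6: at line 6 remove [xtp] add [dfj,ipw,qjvzk] -> 12 lines: frdt vpuu ryppw vucpi bfh xcsc dfj ipw qjvzk qtik pjp qqpdd
Hunk 7: at line 4 remove [bfh,xcsc,dfj] add [jlxiw,ygvxk] -> 11 lines: frdt vpuu ryppw vucpi jlxiw ygvxk ipw qjvzk qtik pjp qqpdd
Final line count: 11

Answer: 11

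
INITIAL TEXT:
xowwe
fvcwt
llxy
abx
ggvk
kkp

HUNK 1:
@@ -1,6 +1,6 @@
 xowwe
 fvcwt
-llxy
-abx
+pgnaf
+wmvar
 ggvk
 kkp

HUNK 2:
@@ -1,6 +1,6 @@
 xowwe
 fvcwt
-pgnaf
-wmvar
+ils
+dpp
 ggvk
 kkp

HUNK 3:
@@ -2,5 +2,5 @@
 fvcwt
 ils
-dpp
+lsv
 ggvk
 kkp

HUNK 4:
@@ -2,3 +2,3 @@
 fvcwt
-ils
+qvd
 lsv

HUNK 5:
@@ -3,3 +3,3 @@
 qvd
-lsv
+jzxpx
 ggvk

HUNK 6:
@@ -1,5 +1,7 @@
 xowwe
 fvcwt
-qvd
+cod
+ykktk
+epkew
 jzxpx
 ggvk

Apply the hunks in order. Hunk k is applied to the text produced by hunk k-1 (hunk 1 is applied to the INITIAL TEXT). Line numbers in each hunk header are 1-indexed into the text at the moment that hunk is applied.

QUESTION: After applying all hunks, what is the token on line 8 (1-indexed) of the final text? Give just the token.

Hunk 1: at line 1 remove [llxy,abx] add [pgnaf,wmvar] -> 6 lines: xowwe fvcwt pgnaf wmvar ggvk kkp
Hunk 2: at line 1 remove [pgnaf,wmvar] add [ils,dpp] -> 6 lines: xowwe fvcwt ils dpp ggvk kkp
Hunk 3: at line 2 remove [dpp] add [lsv] -> 6 lines: xowwe fvcwt ils lsv ggvk kkp
Hunk 4: at line 2 remove [ils] add [qvd] -> 6 lines: xowwe fvcwt qvd lsv ggvk kkp
Hunk 5: at line 3 remove [lsv] add [jzxpx] -> 6 lines: xowwe fvcwt qvd jzxpx ggvk kkp
Hunk 6: at line 1 remove [qvd] add [cod,ykktk,epkew] -> 8 lines: xowwe fvcwt cod ykktk epkew jzxpx ggvk kkp
Final line 8: kkp

Answer: kkp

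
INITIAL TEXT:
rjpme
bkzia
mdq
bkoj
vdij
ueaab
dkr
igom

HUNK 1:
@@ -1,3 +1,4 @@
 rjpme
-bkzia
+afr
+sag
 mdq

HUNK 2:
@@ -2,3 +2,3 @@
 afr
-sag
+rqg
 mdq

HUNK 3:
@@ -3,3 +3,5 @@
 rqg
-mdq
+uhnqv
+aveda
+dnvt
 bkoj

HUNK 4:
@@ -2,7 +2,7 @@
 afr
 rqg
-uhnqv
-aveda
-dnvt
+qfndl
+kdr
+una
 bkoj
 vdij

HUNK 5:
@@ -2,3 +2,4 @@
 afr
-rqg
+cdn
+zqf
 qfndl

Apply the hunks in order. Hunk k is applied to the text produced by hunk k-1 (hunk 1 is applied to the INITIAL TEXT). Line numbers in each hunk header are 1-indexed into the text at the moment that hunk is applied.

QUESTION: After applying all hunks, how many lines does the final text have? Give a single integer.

Hunk 1: at line 1 remove [bkzia] add [afr,sag] -> 9 lines: rjpme afr sag mdq bkoj vdij ueaab dkr igom
Hunk 2: at line 2 remove [sag] add [rqg] -> 9 lines: rjpme afr rqg mdq bkoj vdij ueaab dkr igom
Hunk 3: at line 3 remove [mdq] add [uhnqv,aveda,dnvt] -> 11 lines: rjpme afr rqg uhnqv aveda dnvt bkoj vdij ueaab dkr igom
Hunk 4: at line 2 remove [uhnqv,aveda,dnvt] add [qfndl,kdr,una] -> 11 lines: rjpme afr rqg qfndl kdr una bkoj vdij ueaab dkr igom
Hunk 5: at line 2 remove [rqg] add [cdn,zqf] -> 12 lines: rjpme afr cdn zqf qfndl kdr una bkoj vdij ueaab dkr igom
Final line count: 12

Answer: 12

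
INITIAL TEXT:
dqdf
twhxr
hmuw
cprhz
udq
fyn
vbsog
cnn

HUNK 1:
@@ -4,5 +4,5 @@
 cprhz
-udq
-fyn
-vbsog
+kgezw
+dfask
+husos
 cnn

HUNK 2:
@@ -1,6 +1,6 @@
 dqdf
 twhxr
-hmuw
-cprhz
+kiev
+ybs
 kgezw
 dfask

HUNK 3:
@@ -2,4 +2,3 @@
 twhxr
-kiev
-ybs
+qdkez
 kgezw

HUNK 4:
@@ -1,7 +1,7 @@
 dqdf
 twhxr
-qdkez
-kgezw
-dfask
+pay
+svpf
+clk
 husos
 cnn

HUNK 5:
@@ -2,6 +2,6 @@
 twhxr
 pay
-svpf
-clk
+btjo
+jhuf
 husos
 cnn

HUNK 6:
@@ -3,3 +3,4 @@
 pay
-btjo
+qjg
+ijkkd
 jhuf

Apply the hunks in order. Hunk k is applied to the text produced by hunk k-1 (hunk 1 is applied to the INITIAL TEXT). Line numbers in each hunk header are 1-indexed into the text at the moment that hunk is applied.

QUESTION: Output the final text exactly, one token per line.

Hunk 1: at line 4 remove [udq,fyn,vbsog] add [kgezw,dfask,husos] -> 8 lines: dqdf twhxr hmuw cprhz kgezw dfask husos cnn
Hunk 2: at line 1 remove [hmuw,cprhz] add [kiev,ybs] -> 8 lines: dqdf twhxr kiev ybs kgezw dfask husos cnn
Hunk 3: at line 2 remove [kiev,ybs] add [qdkez] -> 7 lines: dqdf twhxr qdkez kgezw dfask husos cnn
Hunk 4: at line 1 remove [qdkez,kgezw,dfask] add [pay,svpf,clk] -> 7 lines: dqdf twhxr pay svpf clk husos cnn
Hunk 5: at line 2 remove [svpf,clk] add [btjo,jhuf] -> 7 lines: dqdf twhxr pay btjo jhuf husos cnn
Hunk 6: at line 3 remove [btjo] add [qjg,ijkkd] -> 8 lines: dqdf twhxr pay qjg ijkkd jhuf husos cnn

Answer: dqdf
twhxr
pay
qjg
ijkkd
jhuf
husos
cnn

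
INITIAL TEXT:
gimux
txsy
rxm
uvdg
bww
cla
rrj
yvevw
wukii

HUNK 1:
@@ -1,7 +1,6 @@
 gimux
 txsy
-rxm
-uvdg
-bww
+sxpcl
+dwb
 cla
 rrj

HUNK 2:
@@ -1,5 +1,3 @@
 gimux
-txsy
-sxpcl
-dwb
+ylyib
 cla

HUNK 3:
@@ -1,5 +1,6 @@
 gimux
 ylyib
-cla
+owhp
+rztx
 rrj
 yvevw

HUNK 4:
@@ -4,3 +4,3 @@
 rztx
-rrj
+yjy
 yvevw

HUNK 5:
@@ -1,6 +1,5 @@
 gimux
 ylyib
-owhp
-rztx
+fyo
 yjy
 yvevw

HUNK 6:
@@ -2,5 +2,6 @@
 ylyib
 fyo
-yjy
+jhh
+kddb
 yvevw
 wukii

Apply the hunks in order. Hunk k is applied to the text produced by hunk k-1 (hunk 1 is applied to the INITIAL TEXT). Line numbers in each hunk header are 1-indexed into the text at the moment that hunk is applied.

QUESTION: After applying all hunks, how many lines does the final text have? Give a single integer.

Answer: 7

Derivation:
Hunk 1: at line 1 remove [rxm,uvdg,bww] add [sxpcl,dwb] -> 8 lines: gimux txsy sxpcl dwb cla rrj yvevw wukii
Hunk 2: at line 1 remove [txsy,sxpcl,dwb] add [ylyib] -> 6 lines: gimux ylyib cla rrj yvevw wukii
Hunk 3: at line 1 remove [cla] add [owhp,rztx] -> 7 lines: gimux ylyib owhp rztx rrj yvevw wukii
Hunk 4: at line 4 remove [rrj] add [yjy] -> 7 lines: gimux ylyib owhp rztx yjy yvevw wukii
Hunk 5: at line 1 remove [owhp,rztx] add [fyo] -> 6 lines: gimux ylyib fyo yjy yvevw wukii
Hunk 6: at line 2 remove [yjy] add [jhh,kddb] -> 7 lines: gimux ylyib fyo jhh kddb yvevw wukii
Final line count: 7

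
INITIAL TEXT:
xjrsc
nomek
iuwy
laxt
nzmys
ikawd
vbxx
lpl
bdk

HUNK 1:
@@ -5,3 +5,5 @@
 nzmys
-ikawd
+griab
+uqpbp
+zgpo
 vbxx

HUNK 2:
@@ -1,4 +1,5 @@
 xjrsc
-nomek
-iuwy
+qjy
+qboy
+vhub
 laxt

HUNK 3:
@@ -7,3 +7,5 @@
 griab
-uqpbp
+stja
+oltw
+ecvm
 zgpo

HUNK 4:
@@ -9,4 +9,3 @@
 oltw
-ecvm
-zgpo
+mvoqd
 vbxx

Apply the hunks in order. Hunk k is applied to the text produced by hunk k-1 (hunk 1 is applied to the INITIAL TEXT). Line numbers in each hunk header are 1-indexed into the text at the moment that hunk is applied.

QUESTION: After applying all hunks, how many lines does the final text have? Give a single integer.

Hunk 1: at line 5 remove [ikawd] add [griab,uqpbp,zgpo] -> 11 lines: xjrsc nomek iuwy laxt nzmys griab uqpbp zgpo vbxx lpl bdk
Hunk 2: at line 1 remove [nomek,iuwy] add [qjy,qboy,vhub] -> 12 lines: xjrsc qjy qboy vhub laxt nzmys griab uqpbp zgpo vbxx lpl bdk
Hunk 3: at line 7 remove [uqpbp] add [stja,oltw,ecvm] -> 14 lines: xjrsc qjy qboy vhub laxt nzmys griab stja oltw ecvm zgpo vbxx lpl bdk
Hunk 4: at line 9 remove [ecvm,zgpo] add [mvoqd] -> 13 lines: xjrsc qjy qboy vhub laxt nzmys griab stja oltw mvoqd vbxx lpl bdk
Final line count: 13

Answer: 13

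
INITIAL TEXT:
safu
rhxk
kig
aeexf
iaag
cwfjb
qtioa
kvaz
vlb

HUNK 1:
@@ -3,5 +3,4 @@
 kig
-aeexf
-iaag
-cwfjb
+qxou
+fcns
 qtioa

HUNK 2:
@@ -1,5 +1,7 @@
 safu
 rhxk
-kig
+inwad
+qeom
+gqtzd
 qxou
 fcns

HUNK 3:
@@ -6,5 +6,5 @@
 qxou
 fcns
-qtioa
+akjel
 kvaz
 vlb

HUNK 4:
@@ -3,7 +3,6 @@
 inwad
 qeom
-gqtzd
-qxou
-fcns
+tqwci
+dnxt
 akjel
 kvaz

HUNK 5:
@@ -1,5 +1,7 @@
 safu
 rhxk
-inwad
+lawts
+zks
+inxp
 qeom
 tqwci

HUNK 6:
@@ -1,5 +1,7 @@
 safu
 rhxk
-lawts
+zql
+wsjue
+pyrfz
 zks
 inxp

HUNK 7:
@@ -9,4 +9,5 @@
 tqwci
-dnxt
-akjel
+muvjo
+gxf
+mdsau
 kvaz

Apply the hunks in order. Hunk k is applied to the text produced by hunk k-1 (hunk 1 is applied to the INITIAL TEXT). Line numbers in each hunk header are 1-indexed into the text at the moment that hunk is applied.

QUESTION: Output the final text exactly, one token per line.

Answer: safu
rhxk
zql
wsjue
pyrfz
zks
inxp
qeom
tqwci
muvjo
gxf
mdsau
kvaz
vlb

Derivation:
Hunk 1: at line 3 remove [aeexf,iaag,cwfjb] add [qxou,fcns] -> 8 lines: safu rhxk kig qxou fcns qtioa kvaz vlb
Hunk 2: at line 1 remove [kig] add [inwad,qeom,gqtzd] -> 10 lines: safu rhxk inwad qeom gqtzd qxou fcns qtioa kvaz vlb
Hunk 3: at line 6 remove [qtioa] add [akjel] -> 10 lines: safu rhxk inwad qeom gqtzd qxou fcns akjel kvaz vlb
Hunk 4: at line 3 remove [gqtzd,qxou,fcns] add [tqwci,dnxt] -> 9 lines: safu rhxk inwad qeom tqwci dnxt akjel kvaz vlb
Hunk 5: at line 1 remove [inwad] add [lawts,zks,inxp] -> 11 lines: safu rhxk lawts zks inxp qeom tqwci dnxt akjel kvaz vlb
Hunk 6: at line 1 remove [lawts] add [zql,wsjue,pyrfz] -> 13 lines: safu rhxk zql wsjue pyrfz zks inxp qeom tqwci dnxt akjel kvaz vlb
Hunk 7: at line 9 remove [dnxt,akjel] add [muvjo,gxf,mdsau] -> 14 lines: safu rhxk zql wsjue pyrfz zks inxp qeom tqwci muvjo gxf mdsau kvaz vlb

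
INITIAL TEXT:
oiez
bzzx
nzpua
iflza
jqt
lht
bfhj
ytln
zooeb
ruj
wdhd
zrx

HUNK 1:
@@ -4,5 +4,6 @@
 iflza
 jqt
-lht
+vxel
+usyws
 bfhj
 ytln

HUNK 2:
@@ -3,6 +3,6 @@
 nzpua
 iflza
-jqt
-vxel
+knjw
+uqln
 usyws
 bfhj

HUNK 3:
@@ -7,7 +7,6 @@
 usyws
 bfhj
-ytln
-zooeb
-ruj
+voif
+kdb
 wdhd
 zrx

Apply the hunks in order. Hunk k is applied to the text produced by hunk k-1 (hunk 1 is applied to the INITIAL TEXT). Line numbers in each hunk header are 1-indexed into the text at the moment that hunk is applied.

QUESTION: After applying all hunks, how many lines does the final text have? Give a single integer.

Hunk 1: at line 4 remove [lht] add [vxel,usyws] -> 13 lines: oiez bzzx nzpua iflza jqt vxel usyws bfhj ytln zooeb ruj wdhd zrx
Hunk 2: at line 3 remove [jqt,vxel] add [knjw,uqln] -> 13 lines: oiez bzzx nzpua iflza knjw uqln usyws bfhj ytln zooeb ruj wdhd zrx
Hunk 3: at line 7 remove [ytln,zooeb,ruj] add [voif,kdb] -> 12 lines: oiez bzzx nzpua iflza knjw uqln usyws bfhj voif kdb wdhd zrx
Final line count: 12

Answer: 12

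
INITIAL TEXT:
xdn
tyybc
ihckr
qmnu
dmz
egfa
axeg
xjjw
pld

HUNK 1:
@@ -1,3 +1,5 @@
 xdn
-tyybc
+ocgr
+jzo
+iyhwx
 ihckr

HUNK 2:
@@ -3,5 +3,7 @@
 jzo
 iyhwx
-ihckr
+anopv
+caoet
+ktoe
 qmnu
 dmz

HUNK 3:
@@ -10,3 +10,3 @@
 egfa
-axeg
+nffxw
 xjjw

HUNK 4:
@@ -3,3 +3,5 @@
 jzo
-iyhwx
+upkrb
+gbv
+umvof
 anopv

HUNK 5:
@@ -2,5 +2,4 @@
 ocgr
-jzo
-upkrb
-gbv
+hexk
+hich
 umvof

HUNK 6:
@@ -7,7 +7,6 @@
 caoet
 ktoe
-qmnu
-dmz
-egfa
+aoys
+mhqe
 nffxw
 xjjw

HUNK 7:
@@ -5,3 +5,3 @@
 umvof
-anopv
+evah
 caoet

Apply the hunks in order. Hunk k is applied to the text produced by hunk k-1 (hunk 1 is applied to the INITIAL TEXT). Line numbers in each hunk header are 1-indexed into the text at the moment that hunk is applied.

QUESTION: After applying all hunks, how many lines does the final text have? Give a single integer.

Hunk 1: at line 1 remove [tyybc] add [ocgr,jzo,iyhwx] -> 11 lines: xdn ocgr jzo iyhwx ihckr qmnu dmz egfa axeg xjjw pld
Hunk 2: at line 3 remove [ihckr] add [anopv,caoet,ktoe] -> 13 lines: xdn ocgr jzo iyhwx anopv caoet ktoe qmnu dmz egfa axeg xjjw pld
Hunk 3: at line 10 remove [axeg] add [nffxw] -> 13 lines: xdn ocgr jzo iyhwx anopv caoet ktoe qmnu dmz egfa nffxw xjjw pld
Hunk 4: at line 3 remove [iyhwx] add [upkrb,gbv,umvof] -> 15 lines: xdn ocgr jzo upkrb gbv umvof anopv caoet ktoe qmnu dmz egfa nffxw xjjw pld
Hunk 5: at line 2 remove [jzo,upkrb,gbv] add [hexk,hich] -> 14 lines: xdn ocgr hexk hich umvof anopv caoet ktoe qmnu dmz egfa nffxw xjjw pld
Hunk 6: at line 7 remove [qmnu,dmz,egfa] add [aoys,mhqe] -> 13 lines: xdn ocgr hexk hich umvof anopv caoet ktoe aoys mhqe nffxw xjjw pld
Hunk 7: at line 5 remove [anopv] add [evah] -> 13 lines: xdn ocgr hexk hich umvof evah caoet ktoe aoys mhqe nffxw xjjw pld
Final line count: 13

Answer: 13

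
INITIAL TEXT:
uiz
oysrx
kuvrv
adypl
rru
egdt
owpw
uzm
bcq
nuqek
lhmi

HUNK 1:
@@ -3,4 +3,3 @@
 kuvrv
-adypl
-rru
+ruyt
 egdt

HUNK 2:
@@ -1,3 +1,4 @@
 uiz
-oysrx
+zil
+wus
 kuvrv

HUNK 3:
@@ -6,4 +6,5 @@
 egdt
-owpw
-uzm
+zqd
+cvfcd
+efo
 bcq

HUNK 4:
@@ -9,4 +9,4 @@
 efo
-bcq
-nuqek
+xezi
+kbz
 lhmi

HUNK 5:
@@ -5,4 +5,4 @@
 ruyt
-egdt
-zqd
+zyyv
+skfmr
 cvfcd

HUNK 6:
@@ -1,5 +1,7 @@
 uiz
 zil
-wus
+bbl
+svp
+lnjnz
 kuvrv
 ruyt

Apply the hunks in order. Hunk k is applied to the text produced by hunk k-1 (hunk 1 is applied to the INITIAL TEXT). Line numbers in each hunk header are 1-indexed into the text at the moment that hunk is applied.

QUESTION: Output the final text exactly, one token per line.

Answer: uiz
zil
bbl
svp
lnjnz
kuvrv
ruyt
zyyv
skfmr
cvfcd
efo
xezi
kbz
lhmi

Derivation:
Hunk 1: at line 3 remove [adypl,rru] add [ruyt] -> 10 lines: uiz oysrx kuvrv ruyt egdt owpw uzm bcq nuqek lhmi
Hunk 2: at line 1 remove [oysrx] add [zil,wus] -> 11 lines: uiz zil wus kuvrv ruyt egdt owpw uzm bcq nuqek lhmi
Hunk 3: at line 6 remove [owpw,uzm] add [zqd,cvfcd,efo] -> 12 lines: uiz zil wus kuvrv ruyt egdt zqd cvfcd efo bcq nuqek lhmi
Hunk 4: at line 9 remove [bcq,nuqek] add [xezi,kbz] -> 12 lines: uiz zil wus kuvrv ruyt egdt zqd cvfcd efo xezi kbz lhmi
Hunk 5: at line 5 remove [egdt,zqd] add [zyyv,skfmr] -> 12 lines: uiz zil wus kuvrv ruyt zyyv skfmr cvfcd efo xezi kbz lhmi
Hunk 6: at line 1 remove [wus] add [bbl,svp,lnjnz] -> 14 lines: uiz zil bbl svp lnjnz kuvrv ruyt zyyv skfmr cvfcd efo xezi kbz lhmi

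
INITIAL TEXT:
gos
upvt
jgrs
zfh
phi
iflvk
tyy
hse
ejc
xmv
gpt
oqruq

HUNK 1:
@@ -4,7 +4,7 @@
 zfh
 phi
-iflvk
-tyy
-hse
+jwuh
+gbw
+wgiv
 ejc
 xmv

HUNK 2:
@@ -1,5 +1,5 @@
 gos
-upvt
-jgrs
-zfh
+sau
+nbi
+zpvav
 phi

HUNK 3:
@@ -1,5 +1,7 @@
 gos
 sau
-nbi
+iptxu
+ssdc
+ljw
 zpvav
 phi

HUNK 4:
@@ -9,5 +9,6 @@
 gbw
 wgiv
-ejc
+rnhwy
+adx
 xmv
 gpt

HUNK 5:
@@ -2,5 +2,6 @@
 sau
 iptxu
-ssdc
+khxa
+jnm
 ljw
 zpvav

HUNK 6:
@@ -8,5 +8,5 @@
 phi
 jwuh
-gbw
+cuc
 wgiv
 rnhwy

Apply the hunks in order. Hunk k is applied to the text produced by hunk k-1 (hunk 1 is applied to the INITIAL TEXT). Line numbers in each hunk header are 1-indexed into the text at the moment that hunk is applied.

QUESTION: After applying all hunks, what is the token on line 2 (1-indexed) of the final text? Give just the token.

Hunk 1: at line 4 remove [iflvk,tyy,hse] add [jwuh,gbw,wgiv] -> 12 lines: gos upvt jgrs zfh phi jwuh gbw wgiv ejc xmv gpt oqruq
Hunk 2: at line 1 remove [upvt,jgrs,zfh] add [sau,nbi,zpvav] -> 12 lines: gos sau nbi zpvav phi jwuh gbw wgiv ejc xmv gpt oqruq
Hunk 3: at line 1 remove [nbi] add [iptxu,ssdc,ljw] -> 14 lines: gos sau iptxu ssdc ljw zpvav phi jwuh gbw wgiv ejc xmv gpt oqruq
Hunk 4: at line 9 remove [ejc] add [rnhwy,adx] -> 15 lines: gos sau iptxu ssdc ljw zpvav phi jwuh gbw wgiv rnhwy adx xmv gpt oqruq
Hunk 5: at line 2 remove [ssdc] add [khxa,jnm] -> 16 lines: gos sau iptxu khxa jnm ljw zpvav phi jwuh gbw wgiv rnhwy adx xmv gpt oqruq
Hunk 6: at line 8 remove [gbw] add [cuc] -> 16 lines: gos sau iptxu khxa jnm ljw zpvav phi jwuh cuc wgiv rnhwy adx xmv gpt oqruq
Final line 2: sau

Answer: sau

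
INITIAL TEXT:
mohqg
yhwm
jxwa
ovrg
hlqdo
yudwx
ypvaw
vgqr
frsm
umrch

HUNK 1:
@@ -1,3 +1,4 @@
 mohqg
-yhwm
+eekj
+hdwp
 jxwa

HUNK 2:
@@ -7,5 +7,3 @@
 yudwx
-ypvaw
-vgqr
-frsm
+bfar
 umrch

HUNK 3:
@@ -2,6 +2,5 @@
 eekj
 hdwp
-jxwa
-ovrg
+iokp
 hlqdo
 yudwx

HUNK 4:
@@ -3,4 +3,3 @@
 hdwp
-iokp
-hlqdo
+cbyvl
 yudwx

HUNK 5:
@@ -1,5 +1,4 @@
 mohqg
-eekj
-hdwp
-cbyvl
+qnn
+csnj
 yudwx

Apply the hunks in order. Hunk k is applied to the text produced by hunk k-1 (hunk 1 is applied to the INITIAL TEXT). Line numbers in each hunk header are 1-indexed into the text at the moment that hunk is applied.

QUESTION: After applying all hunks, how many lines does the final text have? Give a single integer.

Answer: 6

Derivation:
Hunk 1: at line 1 remove [yhwm] add [eekj,hdwp] -> 11 lines: mohqg eekj hdwp jxwa ovrg hlqdo yudwx ypvaw vgqr frsm umrch
Hunk 2: at line 7 remove [ypvaw,vgqr,frsm] add [bfar] -> 9 lines: mohqg eekj hdwp jxwa ovrg hlqdo yudwx bfar umrch
Hunk 3: at line 2 remove [jxwa,ovrg] add [iokp] -> 8 lines: mohqg eekj hdwp iokp hlqdo yudwx bfar umrch
Hunk 4: at line 3 remove [iokp,hlqdo] add [cbyvl] -> 7 lines: mohqg eekj hdwp cbyvl yudwx bfar umrch
Hunk 5: at line 1 remove [eekj,hdwp,cbyvl] add [qnn,csnj] -> 6 lines: mohqg qnn csnj yudwx bfar umrch
Final line count: 6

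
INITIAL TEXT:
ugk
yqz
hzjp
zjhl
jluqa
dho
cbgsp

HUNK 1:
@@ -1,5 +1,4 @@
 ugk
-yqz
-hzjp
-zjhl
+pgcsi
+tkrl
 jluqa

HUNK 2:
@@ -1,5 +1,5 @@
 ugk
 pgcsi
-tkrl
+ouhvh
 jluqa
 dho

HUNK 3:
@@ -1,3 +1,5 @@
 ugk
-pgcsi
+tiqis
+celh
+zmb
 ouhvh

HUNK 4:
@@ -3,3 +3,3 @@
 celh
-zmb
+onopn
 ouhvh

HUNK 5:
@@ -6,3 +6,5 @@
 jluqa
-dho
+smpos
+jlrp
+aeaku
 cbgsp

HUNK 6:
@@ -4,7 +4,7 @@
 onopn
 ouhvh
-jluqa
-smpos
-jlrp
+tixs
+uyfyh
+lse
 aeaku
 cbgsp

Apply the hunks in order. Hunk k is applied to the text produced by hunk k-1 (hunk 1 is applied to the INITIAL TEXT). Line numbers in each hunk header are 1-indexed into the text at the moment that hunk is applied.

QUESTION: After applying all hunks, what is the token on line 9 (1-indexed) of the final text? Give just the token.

Answer: aeaku

Derivation:
Hunk 1: at line 1 remove [yqz,hzjp,zjhl] add [pgcsi,tkrl] -> 6 lines: ugk pgcsi tkrl jluqa dho cbgsp
Hunk 2: at line 1 remove [tkrl] add [ouhvh] -> 6 lines: ugk pgcsi ouhvh jluqa dho cbgsp
Hunk 3: at line 1 remove [pgcsi] add [tiqis,celh,zmb] -> 8 lines: ugk tiqis celh zmb ouhvh jluqa dho cbgsp
Hunk 4: at line 3 remove [zmb] add [onopn] -> 8 lines: ugk tiqis celh onopn ouhvh jluqa dho cbgsp
Hunk 5: at line 6 remove [dho] add [smpos,jlrp,aeaku] -> 10 lines: ugk tiqis celh onopn ouhvh jluqa smpos jlrp aeaku cbgsp
Hunk 6: at line 4 remove [jluqa,smpos,jlrp] add [tixs,uyfyh,lse] -> 10 lines: ugk tiqis celh onopn ouhvh tixs uyfyh lse aeaku cbgsp
Final line 9: aeaku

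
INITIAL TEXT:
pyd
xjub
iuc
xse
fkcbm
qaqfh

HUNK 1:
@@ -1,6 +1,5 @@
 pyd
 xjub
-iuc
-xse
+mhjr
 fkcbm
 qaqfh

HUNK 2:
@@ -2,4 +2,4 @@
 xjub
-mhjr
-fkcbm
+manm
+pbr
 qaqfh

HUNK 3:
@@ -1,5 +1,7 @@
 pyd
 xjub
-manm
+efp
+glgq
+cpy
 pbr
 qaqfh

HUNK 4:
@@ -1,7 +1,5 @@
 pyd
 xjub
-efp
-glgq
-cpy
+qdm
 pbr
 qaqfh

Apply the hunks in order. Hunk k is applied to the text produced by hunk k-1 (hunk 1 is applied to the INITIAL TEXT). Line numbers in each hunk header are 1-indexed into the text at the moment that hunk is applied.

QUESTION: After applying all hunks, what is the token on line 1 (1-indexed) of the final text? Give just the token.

Hunk 1: at line 1 remove [iuc,xse] add [mhjr] -> 5 lines: pyd xjub mhjr fkcbm qaqfh
Hunk 2: at line 2 remove [mhjr,fkcbm] add [manm,pbr] -> 5 lines: pyd xjub manm pbr qaqfh
Hunk 3: at line 1 remove [manm] add [efp,glgq,cpy] -> 7 lines: pyd xjub efp glgq cpy pbr qaqfh
Hunk 4: at line 1 remove [efp,glgq,cpy] add [qdm] -> 5 lines: pyd xjub qdm pbr qaqfh
Final line 1: pyd

Answer: pyd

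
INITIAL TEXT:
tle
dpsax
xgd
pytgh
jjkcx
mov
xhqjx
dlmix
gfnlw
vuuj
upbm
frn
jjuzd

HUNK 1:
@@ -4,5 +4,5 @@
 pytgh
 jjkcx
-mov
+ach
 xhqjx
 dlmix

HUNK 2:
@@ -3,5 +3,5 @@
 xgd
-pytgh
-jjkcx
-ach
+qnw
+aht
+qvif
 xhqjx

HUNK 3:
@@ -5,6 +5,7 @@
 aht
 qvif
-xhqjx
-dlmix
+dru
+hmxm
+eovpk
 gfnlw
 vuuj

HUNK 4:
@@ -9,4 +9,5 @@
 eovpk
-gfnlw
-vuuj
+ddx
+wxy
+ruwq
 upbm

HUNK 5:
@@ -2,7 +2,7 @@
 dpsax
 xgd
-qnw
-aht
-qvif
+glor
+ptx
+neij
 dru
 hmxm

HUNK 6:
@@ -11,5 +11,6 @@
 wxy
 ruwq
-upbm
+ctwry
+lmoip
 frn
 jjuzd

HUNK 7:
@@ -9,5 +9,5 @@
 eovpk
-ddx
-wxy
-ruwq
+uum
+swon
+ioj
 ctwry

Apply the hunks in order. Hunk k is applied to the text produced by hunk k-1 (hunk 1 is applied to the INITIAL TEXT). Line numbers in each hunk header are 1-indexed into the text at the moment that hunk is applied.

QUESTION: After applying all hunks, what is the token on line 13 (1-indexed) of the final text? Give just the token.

Answer: ctwry

Derivation:
Hunk 1: at line 4 remove [mov] add [ach] -> 13 lines: tle dpsax xgd pytgh jjkcx ach xhqjx dlmix gfnlw vuuj upbm frn jjuzd
Hunk 2: at line 3 remove [pytgh,jjkcx,ach] add [qnw,aht,qvif] -> 13 lines: tle dpsax xgd qnw aht qvif xhqjx dlmix gfnlw vuuj upbm frn jjuzd
Hunk 3: at line 5 remove [xhqjx,dlmix] add [dru,hmxm,eovpk] -> 14 lines: tle dpsax xgd qnw aht qvif dru hmxm eovpk gfnlw vuuj upbm frn jjuzd
Hunk 4: at line 9 remove [gfnlw,vuuj] add [ddx,wxy,ruwq] -> 15 lines: tle dpsax xgd qnw aht qvif dru hmxm eovpk ddx wxy ruwq upbm frn jjuzd
Hunk 5: at line 2 remove [qnw,aht,qvif] add [glor,ptx,neij] -> 15 lines: tle dpsax xgd glor ptx neij dru hmxm eovpk ddx wxy ruwq upbm frn jjuzd
Hunk 6: at line 11 remove [upbm] add [ctwry,lmoip] -> 16 lines: tle dpsax xgd glor ptx neij dru hmxm eovpk ddx wxy ruwq ctwry lmoip frn jjuzd
Hunk 7: at line 9 remove [ddx,wxy,ruwq] add [uum,swon,ioj] -> 16 lines: tle dpsax xgd glor ptx neij dru hmxm eovpk uum swon ioj ctwry lmoip frn jjuzd
Final line 13: ctwry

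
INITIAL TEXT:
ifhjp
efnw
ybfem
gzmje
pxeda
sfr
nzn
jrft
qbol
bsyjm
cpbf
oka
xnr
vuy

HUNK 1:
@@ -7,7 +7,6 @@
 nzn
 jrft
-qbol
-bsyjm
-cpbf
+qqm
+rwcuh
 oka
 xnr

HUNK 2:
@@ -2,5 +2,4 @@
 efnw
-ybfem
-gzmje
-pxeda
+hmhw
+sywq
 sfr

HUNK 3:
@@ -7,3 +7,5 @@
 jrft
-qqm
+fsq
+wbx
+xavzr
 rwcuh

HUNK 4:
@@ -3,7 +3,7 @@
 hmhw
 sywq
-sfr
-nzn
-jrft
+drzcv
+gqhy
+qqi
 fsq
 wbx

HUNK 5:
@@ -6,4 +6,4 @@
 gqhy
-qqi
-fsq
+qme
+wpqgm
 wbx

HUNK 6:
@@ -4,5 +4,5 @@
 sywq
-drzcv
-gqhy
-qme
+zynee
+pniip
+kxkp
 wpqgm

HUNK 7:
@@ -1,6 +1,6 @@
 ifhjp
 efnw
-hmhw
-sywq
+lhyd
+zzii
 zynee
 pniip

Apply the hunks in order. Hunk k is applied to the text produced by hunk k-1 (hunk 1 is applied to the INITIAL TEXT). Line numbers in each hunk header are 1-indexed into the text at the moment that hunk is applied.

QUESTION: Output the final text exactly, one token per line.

Answer: ifhjp
efnw
lhyd
zzii
zynee
pniip
kxkp
wpqgm
wbx
xavzr
rwcuh
oka
xnr
vuy

Derivation:
Hunk 1: at line 7 remove [qbol,bsyjm,cpbf] add [qqm,rwcuh] -> 13 lines: ifhjp efnw ybfem gzmje pxeda sfr nzn jrft qqm rwcuh oka xnr vuy
Hunk 2: at line 2 remove [ybfem,gzmje,pxeda] add [hmhw,sywq] -> 12 lines: ifhjp efnw hmhw sywq sfr nzn jrft qqm rwcuh oka xnr vuy
Hunk 3: at line 7 remove [qqm] add [fsq,wbx,xavzr] -> 14 lines: ifhjp efnw hmhw sywq sfr nzn jrft fsq wbx xavzr rwcuh oka xnr vuy
Hunk 4: at line 3 remove [sfr,nzn,jrft] add [drzcv,gqhy,qqi] -> 14 lines: ifhjp efnw hmhw sywq drzcv gqhy qqi fsq wbx xavzr rwcuh oka xnr vuy
Hunk 5: at line 6 remove [qqi,fsq] add [qme,wpqgm] -> 14 lines: ifhjp efnw hmhw sywq drzcv gqhy qme wpqgm wbx xavzr rwcuh oka xnr vuy
Hunk 6: at line 4 remove [drzcv,gqhy,qme] add [zynee,pniip,kxkp] -> 14 lines: ifhjp efnw hmhw sywq zynee pniip kxkp wpqgm wbx xavzr rwcuh oka xnr vuy
Hunk 7: at line 1 remove [hmhw,sywq] add [lhyd,zzii] -> 14 lines: ifhjp efnw lhyd zzii zynee pniip kxkp wpqgm wbx xavzr rwcuh oka xnr vuy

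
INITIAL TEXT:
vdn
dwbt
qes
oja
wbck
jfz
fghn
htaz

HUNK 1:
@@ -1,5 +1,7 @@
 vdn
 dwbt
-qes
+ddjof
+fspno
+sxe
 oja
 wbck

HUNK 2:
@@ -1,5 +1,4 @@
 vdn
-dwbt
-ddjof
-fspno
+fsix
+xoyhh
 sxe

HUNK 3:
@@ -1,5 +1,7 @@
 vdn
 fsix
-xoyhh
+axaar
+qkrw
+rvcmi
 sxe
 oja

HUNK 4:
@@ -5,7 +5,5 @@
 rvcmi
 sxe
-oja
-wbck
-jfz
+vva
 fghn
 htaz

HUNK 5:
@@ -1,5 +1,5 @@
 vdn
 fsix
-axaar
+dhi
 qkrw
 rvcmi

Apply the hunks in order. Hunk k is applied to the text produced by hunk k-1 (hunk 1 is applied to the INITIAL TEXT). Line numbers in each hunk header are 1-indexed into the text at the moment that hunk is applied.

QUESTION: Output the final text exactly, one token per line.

Answer: vdn
fsix
dhi
qkrw
rvcmi
sxe
vva
fghn
htaz

Derivation:
Hunk 1: at line 1 remove [qes] add [ddjof,fspno,sxe] -> 10 lines: vdn dwbt ddjof fspno sxe oja wbck jfz fghn htaz
Hunk 2: at line 1 remove [dwbt,ddjof,fspno] add [fsix,xoyhh] -> 9 lines: vdn fsix xoyhh sxe oja wbck jfz fghn htaz
Hunk 3: at line 1 remove [xoyhh] add [axaar,qkrw,rvcmi] -> 11 lines: vdn fsix axaar qkrw rvcmi sxe oja wbck jfz fghn htaz
Hunk 4: at line 5 remove [oja,wbck,jfz] add [vva] -> 9 lines: vdn fsix axaar qkrw rvcmi sxe vva fghn htaz
Hunk 5: at line 1 remove [axaar] add [dhi] -> 9 lines: vdn fsix dhi qkrw rvcmi sxe vva fghn htaz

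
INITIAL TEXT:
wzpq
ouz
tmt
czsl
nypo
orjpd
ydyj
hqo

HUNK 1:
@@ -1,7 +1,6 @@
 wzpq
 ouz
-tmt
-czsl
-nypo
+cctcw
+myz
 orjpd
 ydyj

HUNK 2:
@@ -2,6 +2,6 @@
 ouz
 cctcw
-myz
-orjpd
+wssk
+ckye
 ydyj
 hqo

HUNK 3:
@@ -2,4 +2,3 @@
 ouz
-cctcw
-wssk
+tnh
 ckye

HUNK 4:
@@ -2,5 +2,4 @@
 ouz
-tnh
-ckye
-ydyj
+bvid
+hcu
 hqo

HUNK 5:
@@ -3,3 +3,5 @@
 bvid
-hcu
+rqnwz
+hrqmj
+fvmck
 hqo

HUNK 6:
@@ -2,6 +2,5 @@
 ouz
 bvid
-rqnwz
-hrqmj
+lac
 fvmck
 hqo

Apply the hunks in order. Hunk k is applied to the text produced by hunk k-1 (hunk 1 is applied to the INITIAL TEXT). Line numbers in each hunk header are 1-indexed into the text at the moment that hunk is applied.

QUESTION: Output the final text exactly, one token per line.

Hunk 1: at line 1 remove [tmt,czsl,nypo] add [cctcw,myz] -> 7 lines: wzpq ouz cctcw myz orjpd ydyj hqo
Hunk 2: at line 2 remove [myz,orjpd] add [wssk,ckye] -> 7 lines: wzpq ouz cctcw wssk ckye ydyj hqo
Hunk 3: at line 2 remove [cctcw,wssk] add [tnh] -> 6 lines: wzpq ouz tnh ckye ydyj hqo
Hunk 4: at line 2 remove [tnh,ckye,ydyj] add [bvid,hcu] -> 5 lines: wzpq ouz bvid hcu hqo
Hunk 5: at line 3 remove [hcu] add [rqnwz,hrqmj,fvmck] -> 7 lines: wzpq ouz bvid rqnwz hrqmj fvmck hqo
Hunk 6: at line 2 remove [rqnwz,hrqmj] add [lac] -> 6 lines: wzpq ouz bvid lac fvmck hqo

Answer: wzpq
ouz
bvid
lac
fvmck
hqo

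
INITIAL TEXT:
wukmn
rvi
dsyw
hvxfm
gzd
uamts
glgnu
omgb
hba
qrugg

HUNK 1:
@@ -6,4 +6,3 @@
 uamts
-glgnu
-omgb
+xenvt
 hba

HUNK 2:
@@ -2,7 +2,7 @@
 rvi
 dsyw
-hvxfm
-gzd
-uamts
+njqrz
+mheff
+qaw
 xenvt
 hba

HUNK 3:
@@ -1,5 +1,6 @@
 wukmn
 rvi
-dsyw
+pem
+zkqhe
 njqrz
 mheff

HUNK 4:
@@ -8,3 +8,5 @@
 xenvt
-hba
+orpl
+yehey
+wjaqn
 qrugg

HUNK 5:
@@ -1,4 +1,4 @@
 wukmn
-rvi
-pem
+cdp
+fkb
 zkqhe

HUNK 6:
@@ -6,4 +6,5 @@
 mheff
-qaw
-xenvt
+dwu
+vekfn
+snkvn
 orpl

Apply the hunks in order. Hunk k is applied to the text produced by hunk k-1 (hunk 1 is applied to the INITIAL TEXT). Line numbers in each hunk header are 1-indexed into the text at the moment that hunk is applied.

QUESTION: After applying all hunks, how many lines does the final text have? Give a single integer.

Answer: 13

Derivation:
Hunk 1: at line 6 remove [glgnu,omgb] add [xenvt] -> 9 lines: wukmn rvi dsyw hvxfm gzd uamts xenvt hba qrugg
Hunk 2: at line 2 remove [hvxfm,gzd,uamts] add [njqrz,mheff,qaw] -> 9 lines: wukmn rvi dsyw njqrz mheff qaw xenvt hba qrugg
Hunk 3: at line 1 remove [dsyw] add [pem,zkqhe] -> 10 lines: wukmn rvi pem zkqhe njqrz mheff qaw xenvt hba qrugg
Hunk 4: at line 8 remove [hba] add [orpl,yehey,wjaqn] -> 12 lines: wukmn rvi pem zkqhe njqrz mheff qaw xenvt orpl yehey wjaqn qrugg
Hunk 5: at line 1 remove [rvi,pem] add [cdp,fkb] -> 12 lines: wukmn cdp fkb zkqhe njqrz mheff qaw xenvt orpl yehey wjaqn qrugg
Hunk 6: at line 6 remove [qaw,xenvt] add [dwu,vekfn,snkvn] -> 13 lines: wukmn cdp fkb zkqhe njqrz mheff dwu vekfn snkvn orpl yehey wjaqn qrugg
Final line count: 13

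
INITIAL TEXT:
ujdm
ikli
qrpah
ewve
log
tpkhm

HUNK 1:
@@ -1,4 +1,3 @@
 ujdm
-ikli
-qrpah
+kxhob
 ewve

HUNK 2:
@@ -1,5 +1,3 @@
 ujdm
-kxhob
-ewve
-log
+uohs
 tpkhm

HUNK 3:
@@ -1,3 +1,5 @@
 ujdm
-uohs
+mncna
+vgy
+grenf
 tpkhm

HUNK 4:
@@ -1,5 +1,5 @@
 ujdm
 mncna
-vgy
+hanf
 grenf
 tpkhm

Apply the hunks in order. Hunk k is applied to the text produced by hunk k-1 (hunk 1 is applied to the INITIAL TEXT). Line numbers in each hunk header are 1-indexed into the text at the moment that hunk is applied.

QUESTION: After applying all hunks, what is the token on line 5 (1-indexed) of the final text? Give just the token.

Answer: tpkhm

Derivation:
Hunk 1: at line 1 remove [ikli,qrpah] add [kxhob] -> 5 lines: ujdm kxhob ewve log tpkhm
Hunk 2: at line 1 remove [kxhob,ewve,log] add [uohs] -> 3 lines: ujdm uohs tpkhm
Hunk 3: at line 1 remove [uohs] add [mncna,vgy,grenf] -> 5 lines: ujdm mncna vgy grenf tpkhm
Hunk 4: at line 1 remove [vgy] add [hanf] -> 5 lines: ujdm mncna hanf grenf tpkhm
Final line 5: tpkhm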